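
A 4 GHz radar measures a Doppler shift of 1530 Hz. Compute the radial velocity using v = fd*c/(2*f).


v = 1530 * 3e8 / (2 * 4000000000.0) = 57.4 m/s

57.4 m/s


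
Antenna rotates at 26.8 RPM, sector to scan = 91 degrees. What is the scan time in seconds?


t = 91 / (26.8 * 360) * 60 = 0.57 s

0.57 s


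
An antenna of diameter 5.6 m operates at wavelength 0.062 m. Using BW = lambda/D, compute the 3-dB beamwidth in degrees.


BW_rad = 0.062 / 5.6 = 0.011071
BW_deg = 0.63 degrees

0.63 degrees


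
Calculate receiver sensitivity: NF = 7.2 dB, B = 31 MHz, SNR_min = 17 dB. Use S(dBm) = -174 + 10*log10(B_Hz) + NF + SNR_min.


10*log10(31000000.0) = 74.91
S = -174 + 74.91 + 7.2 + 17 = -74.9 dBm

-74.9 dBm


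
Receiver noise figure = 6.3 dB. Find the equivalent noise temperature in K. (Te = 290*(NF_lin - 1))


NF_lin = 10^(6.3/10) = 4.265795
Te = 290 * (4.265795 - 1) = 947.1 K

947.1 K


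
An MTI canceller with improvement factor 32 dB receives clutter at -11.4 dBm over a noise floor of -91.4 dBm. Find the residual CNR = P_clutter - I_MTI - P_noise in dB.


CNR = -11.4 - 32 - (-91.4) = 48.0 dB

48.0 dB


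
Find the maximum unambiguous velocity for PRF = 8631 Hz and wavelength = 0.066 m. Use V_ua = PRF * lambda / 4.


V_ua = 8631 * 0.066 / 4 = 142.4 m/s

142.4 m/s


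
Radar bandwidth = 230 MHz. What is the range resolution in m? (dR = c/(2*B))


dR = 3e8 / (2 * 230000000.0) = 0.65 m

0.65 m


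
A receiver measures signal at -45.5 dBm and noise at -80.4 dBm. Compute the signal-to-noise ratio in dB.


SNR = -45.5 - (-80.4) = 34.9 dB

34.9 dB


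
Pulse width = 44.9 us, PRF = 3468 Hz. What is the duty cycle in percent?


DC = 44.9e-6 * 3468 * 100 = 15.57%

15.57%


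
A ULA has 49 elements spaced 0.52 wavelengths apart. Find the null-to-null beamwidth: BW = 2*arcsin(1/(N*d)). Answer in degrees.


1/(N*d) = 1/(49*0.52) = 0.039246
BW = 2*arcsin(0.039246) = 4.5 degrees

4.5 degrees


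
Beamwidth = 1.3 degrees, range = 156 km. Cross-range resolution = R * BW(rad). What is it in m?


BW_rad = 0.02268928
CR = 156000 * 0.02268928 = 3539.5 m

3539.5 m


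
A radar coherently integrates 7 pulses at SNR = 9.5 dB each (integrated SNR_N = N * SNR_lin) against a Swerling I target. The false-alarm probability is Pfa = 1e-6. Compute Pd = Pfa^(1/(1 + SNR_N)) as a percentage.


SNR_lin = 10^(9.5/10) = 8.91251
SNR_N = 7 * 8.91251 = 62.38757
1/(1 + SNR_N) = 1/63.38757 = 0.015776
Pd = (1e-6)^0.015776 = 0.80416
Pd = 80.4%

80.4%


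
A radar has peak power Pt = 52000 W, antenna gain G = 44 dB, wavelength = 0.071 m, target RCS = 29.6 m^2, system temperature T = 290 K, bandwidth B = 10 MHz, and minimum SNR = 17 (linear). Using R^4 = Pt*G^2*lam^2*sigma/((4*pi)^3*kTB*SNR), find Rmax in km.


G_lin = 10^(44/10) = 25118.864315
R^4 = 52000 * 25118.864315^2 * 0.071^2 * 29.6 / ((4*pi)^3 * 1.38e-23 * 290 * 10000000.0 * 17)
R^4 = 3.62624e21 m^4
R_max = (3.62624e21)^(1/4) = 245394.1 m = 245.4 km

245.4 km


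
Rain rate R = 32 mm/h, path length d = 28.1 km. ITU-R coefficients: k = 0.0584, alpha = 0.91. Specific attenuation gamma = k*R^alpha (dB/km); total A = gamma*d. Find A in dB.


gamma = 0.0584 * 32^0.91 = 1.368042 dB/km
A = 1.368042 * 28.1 = 38.44 dB

38.44 dB


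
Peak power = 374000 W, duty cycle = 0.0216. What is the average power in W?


P_avg = 374000 * 0.0216 = 8078.4 W

8078.4 W


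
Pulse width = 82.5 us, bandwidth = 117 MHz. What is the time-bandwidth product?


TBP = 82.5 * 117 = 9652.5

9652.5


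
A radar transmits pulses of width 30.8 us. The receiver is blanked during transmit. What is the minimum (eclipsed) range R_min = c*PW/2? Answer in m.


R_min = 3e8 * 30.8e-6 / 2 = 4620.0 m

4620.0 m


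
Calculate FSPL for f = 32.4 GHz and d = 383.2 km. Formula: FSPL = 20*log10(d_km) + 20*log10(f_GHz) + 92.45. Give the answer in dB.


20*log10(383.2) = 51.67
20*log10(32.4) = 30.21
FSPL = 174.3 dB

174.3 dB


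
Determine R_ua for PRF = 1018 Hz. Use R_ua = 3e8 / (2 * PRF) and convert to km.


R_ua = 3e8 / (2 * 1018) = 147347.7 m = 147.3 km

147.3 km


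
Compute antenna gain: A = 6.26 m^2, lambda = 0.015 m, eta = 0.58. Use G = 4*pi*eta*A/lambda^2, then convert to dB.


G_linear = 4*pi*0.58*6.26/0.015^2 = 202782.13
G_dB = 10*log10(202782.13) = 53.1 dB

53.1 dB


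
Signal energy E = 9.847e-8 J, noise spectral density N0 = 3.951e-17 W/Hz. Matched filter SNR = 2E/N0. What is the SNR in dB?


SNR_lin = 2 * 9.847e-8 / 3.951e-17 = 4.985e9
SNR_dB = 10*log10(4.985e9) = 97.0 dB

97.0 dB


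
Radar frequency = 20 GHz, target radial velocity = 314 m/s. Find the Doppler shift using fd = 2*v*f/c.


fd = 2 * 314 * 20000000000.0 / 3e8 = 41866.7 Hz

41866.7 Hz


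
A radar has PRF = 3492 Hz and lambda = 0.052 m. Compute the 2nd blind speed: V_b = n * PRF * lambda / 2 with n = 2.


V_blind = 2 * 3492 * 0.052 / 2 = 181.6 m/s

181.6 m/s


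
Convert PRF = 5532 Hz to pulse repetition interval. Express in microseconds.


PRI = 1/5532 = 0.0001807664 s = 180.8 us

180.8 us


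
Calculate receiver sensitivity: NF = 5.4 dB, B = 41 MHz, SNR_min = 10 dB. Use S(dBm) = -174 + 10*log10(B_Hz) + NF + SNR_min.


10*log10(41000000.0) = 76.13
S = -174 + 76.13 + 5.4 + 10 = -82.5 dBm

-82.5 dBm


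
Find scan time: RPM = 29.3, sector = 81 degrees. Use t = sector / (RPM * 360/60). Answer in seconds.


t = 81 / (29.3 * 360) * 60 = 0.46 s

0.46 s


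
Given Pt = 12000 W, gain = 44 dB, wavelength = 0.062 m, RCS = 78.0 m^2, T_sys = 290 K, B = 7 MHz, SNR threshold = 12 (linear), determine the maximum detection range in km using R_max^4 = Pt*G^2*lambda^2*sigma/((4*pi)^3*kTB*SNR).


G_lin = 10^(44/10) = 25118.864315
R^4 = 12000 * 25118.864315^2 * 0.062^2 * 78.0 / ((4*pi)^3 * 1.38e-23 * 290 * 7000000.0 * 12)
R^4 = 3.40309e21 m^4
R_max = (3.40309e21)^(1/4) = 241528.5 m = 241.5 km

241.5 km


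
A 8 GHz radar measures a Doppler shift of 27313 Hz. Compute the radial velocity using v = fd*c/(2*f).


v = 27313 * 3e8 / (2 * 8000000000.0) = 512.1 m/s

512.1 m/s


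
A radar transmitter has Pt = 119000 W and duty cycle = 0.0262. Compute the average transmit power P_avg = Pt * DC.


P_avg = 119000 * 0.0262 = 3117.8 W

3117.8 W


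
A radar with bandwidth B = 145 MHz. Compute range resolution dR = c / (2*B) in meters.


dR = 3e8 / (2 * 145000000.0) = 1.03 m

1.03 m


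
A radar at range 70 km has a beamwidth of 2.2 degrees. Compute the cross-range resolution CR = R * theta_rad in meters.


BW_rad = 0.038397244
CR = 70000 * 0.038397244 = 2687.8 m

2687.8 m


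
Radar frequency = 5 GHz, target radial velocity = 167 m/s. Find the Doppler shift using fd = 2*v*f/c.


fd = 2 * 167 * 5000000000.0 / 3e8 = 5566.7 Hz

5566.7 Hz


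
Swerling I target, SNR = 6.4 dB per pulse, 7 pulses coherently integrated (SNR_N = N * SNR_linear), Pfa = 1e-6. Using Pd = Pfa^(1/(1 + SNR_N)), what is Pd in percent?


SNR_lin = 10^(6.4/10) = 4.36516
SNR_N = 7 * 4.36516 = 30.55612
1/(1 + SNR_N) = 1/31.55612 = 0.0316896
Pd = (1e-6)^0.0316896 = 0.64545
Pd = 64.5%

64.5%


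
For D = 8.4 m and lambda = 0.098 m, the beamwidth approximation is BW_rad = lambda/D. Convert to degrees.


BW_rad = 0.098 / 8.4 = 0.011667
BW_deg = 0.67 degrees

0.67 degrees


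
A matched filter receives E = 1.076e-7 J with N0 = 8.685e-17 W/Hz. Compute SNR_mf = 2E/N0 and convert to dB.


SNR_lin = 2 * 1.076e-7 / 8.685e-17 = 2.478e9
SNR_dB = 10*log10(2.478e9) = 93.9 dB

93.9 dB


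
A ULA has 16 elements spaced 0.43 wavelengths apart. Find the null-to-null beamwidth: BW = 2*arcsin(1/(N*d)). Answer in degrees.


1/(N*d) = 1/(16*0.43) = 0.145349
BW = 2*arcsin(0.145349) = 16.7 degrees

16.7 degrees


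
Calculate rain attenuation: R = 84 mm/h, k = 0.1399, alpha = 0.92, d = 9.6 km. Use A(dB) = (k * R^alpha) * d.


gamma = 0.1399 * 84^0.92 = 8.244317 dB/km
A = 8.244317 * 9.6 = 79.15 dB

79.15 dB


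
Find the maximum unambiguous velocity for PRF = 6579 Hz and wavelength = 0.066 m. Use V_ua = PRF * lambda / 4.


V_ua = 6579 * 0.066 / 4 = 108.6 m/s

108.6 m/s


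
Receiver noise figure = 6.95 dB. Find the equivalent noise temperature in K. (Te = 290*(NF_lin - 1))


NF_lin = 10^(6.95/10) = 4.954502
Te = 290 * (4.954502 - 1) = 1146.8 K

1146.8 K


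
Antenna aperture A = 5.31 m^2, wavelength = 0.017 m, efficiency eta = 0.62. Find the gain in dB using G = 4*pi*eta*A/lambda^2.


G_linear = 4*pi*0.62*5.31/0.017^2 = 143152.27
G_dB = 10*log10(143152.27) = 51.6 dB

51.6 dB


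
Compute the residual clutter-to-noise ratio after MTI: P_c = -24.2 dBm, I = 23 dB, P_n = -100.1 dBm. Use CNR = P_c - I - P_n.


CNR = -24.2 - 23 - (-100.1) = 52.9 dB

52.9 dB


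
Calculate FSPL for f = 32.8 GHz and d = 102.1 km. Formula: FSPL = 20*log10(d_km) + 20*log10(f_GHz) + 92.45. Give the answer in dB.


20*log10(102.1) = 40.18
20*log10(32.8) = 30.32
FSPL = 162.9 dB

162.9 dB


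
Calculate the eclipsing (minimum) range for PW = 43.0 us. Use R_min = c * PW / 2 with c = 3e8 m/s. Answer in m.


R_min = 3e8 * 43.0e-6 / 2 = 6450.0 m

6450.0 m


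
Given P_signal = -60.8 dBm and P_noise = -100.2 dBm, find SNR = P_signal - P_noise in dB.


SNR = -60.8 - (-100.2) = 39.4 dB

39.4 dB


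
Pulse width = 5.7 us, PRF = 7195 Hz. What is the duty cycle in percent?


DC = 5.7e-6 * 7195 * 100 = 4.1%

4.1%


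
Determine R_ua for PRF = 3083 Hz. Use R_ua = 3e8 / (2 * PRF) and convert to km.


R_ua = 3e8 / (2 * 3083) = 48653.9 m = 48.7 km

48.7 km


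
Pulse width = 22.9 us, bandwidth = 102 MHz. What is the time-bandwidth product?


TBP = 22.9 * 102 = 2335.8

2335.8


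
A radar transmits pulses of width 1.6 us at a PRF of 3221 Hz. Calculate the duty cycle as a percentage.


DC = 1.6e-6 * 3221 * 100 = 0.52%

0.52%


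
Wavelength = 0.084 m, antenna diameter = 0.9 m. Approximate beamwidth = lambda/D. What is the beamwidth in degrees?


BW_rad = 0.084 / 0.9 = 0.093333
BW_deg = 5.35 degrees

5.35 degrees


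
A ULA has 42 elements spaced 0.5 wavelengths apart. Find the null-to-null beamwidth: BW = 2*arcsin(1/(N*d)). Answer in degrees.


1/(N*d) = 1/(42*0.5) = 0.047619
BW = 2*arcsin(0.047619) = 5.5 degrees

5.5 degrees


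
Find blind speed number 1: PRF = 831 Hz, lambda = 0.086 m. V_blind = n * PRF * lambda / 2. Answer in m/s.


V_blind = 1 * 831 * 0.086 / 2 = 35.7 m/s

35.7 m/s


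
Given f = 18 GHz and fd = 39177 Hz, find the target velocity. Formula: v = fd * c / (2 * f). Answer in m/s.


v = 39177 * 3e8 / (2 * 18000000000.0) = 326.5 m/s

326.5 m/s


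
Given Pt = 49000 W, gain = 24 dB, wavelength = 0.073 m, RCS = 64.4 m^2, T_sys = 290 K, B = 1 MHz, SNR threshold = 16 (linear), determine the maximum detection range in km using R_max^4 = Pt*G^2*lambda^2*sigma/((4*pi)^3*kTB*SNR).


G_lin = 10^(24/10) = 251.188643
R^4 = 49000 * 251.188643^2 * 0.073^2 * 64.4 / ((4*pi)^3 * 1.38e-23 * 290 * 1000000.0 * 16)
R^4 = 8.35028e18 m^4
R_max = (8.35028e18)^(1/4) = 53755.8 m = 53.8 km

53.8 km


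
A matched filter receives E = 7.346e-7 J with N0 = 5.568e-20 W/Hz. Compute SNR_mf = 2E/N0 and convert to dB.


SNR_lin = 2 * 7.346e-7 / 5.568e-20 = 2.639e13
SNR_dB = 10*log10(2.639e13) = 134.2 dB

134.2 dB


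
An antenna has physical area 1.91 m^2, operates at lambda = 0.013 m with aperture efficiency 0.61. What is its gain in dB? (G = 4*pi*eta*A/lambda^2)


G_linear = 4*pi*0.61*1.91/0.013^2 = 86633.6
G_dB = 10*log10(86633.6) = 49.4 dB

49.4 dB


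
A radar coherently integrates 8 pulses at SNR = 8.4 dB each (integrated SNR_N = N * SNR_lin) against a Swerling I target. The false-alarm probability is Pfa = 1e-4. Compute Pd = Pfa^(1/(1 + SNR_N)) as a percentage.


SNR_lin = 10^(8.4/10) = 6.91831
SNR_N = 8 * 6.91831 = 55.34648
1/(1 + SNR_N) = 1/56.34648 = 0.0177473
Pd = (1e-4)^0.0177473 = 0.8492
Pd = 84.9%

84.9%


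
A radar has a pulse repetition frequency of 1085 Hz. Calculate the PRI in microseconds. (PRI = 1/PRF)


PRI = 1/1085 = 0.000921659 s = 921.7 us

921.7 us


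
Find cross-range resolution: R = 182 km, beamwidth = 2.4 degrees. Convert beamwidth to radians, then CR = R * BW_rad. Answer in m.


BW_rad = 0.041887902
CR = 182000 * 0.041887902 = 7623.6 m

7623.6 m


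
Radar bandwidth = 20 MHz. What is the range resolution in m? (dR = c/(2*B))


dR = 3e8 / (2 * 20000000.0) = 7.5 m

7.5 m


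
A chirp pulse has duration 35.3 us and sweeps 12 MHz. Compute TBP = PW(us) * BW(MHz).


TBP = 35.3 * 12 = 423.6

423.6


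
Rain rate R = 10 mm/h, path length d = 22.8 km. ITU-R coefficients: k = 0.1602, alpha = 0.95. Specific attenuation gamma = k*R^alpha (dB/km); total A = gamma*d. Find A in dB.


gamma = 0.1602 * 10^0.95 = 1.427784 dB/km
A = 1.427784 * 22.8 = 32.55 dB

32.55 dB


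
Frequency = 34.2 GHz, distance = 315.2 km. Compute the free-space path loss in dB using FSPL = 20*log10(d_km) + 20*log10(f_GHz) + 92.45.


20*log10(315.2) = 49.97
20*log10(34.2) = 30.68
FSPL = 173.1 dB

173.1 dB


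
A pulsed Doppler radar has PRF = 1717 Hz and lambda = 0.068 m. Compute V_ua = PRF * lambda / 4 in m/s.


V_ua = 1717 * 0.068 / 4 = 29.2 m/s

29.2 m/s


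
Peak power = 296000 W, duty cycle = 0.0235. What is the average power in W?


P_avg = 296000 * 0.0235 = 6956.0 W

6956.0 W


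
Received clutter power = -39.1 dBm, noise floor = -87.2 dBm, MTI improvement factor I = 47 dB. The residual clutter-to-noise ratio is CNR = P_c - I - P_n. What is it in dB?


CNR = -39.1 - 47 - (-87.2) = 1.1 dB

1.1 dB


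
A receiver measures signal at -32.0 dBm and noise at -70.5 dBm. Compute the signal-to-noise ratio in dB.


SNR = -32.0 - (-70.5) = 38.5 dB

38.5 dB


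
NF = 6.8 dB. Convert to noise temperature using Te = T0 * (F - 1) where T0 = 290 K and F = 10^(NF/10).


NF_lin = 10^(6.8/10) = 4.786301
Te = 290 * (4.786301 - 1) = 1098.0 K

1098.0 K


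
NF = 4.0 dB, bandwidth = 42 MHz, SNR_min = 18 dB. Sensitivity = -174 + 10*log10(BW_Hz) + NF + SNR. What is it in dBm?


10*log10(42000000.0) = 76.23
S = -174 + 76.23 + 4.0 + 18 = -75.8 dBm

-75.8 dBm


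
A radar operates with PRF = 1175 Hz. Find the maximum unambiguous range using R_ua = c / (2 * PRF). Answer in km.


R_ua = 3e8 / (2 * 1175) = 127659.6 m = 127.7 km

127.7 km


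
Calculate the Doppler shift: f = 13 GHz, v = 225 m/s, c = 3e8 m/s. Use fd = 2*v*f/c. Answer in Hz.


fd = 2 * 225 * 13000000000.0 / 3e8 = 19500.0 Hz

19500.0 Hz


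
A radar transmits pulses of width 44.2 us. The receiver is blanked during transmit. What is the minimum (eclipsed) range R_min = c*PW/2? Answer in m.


R_min = 3e8 * 44.2e-6 / 2 = 6630.0 m

6630.0 m


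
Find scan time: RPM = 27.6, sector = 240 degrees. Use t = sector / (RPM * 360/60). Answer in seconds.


t = 240 / (27.6 * 360) * 60 = 1.45 s

1.45 s


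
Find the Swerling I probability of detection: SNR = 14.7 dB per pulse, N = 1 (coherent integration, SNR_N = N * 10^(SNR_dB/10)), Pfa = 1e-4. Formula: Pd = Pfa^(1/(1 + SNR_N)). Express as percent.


SNR_lin = 10^(14.7/10) = 29.51209
SNR_N = 1 * 29.51209 = 29.51209
1/(1 + SNR_N) = 1/30.51209 = 0.0327739
Pd = (1e-4)^0.0327739 = 0.73944
Pd = 73.9%

73.9%


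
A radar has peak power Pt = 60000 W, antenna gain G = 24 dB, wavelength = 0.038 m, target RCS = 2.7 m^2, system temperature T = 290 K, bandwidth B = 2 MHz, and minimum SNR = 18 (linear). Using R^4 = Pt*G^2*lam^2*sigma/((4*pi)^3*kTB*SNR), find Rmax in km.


G_lin = 10^(24/10) = 251.188643
R^4 = 60000 * 251.188643^2 * 0.038^2 * 2.7 / ((4*pi)^3 * 1.38e-23 * 290 * 2000000.0 * 18)
R^4 = 5.16265e16 m^4
R_max = (5.16265e16)^(1/4) = 15073.6 m = 15.1 km

15.1 km


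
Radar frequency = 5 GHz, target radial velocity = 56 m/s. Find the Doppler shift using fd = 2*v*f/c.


fd = 2 * 56 * 5000000000.0 / 3e8 = 1866.7 Hz

1866.7 Hz


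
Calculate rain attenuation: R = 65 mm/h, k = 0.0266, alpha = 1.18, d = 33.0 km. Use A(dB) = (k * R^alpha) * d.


gamma = 0.0266 * 65^1.18 = 3.665383 dB/km
A = 3.665383 * 33.0 = 120.96 dB

120.96 dB


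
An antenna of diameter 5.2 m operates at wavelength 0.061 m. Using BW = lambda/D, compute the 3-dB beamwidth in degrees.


BW_rad = 0.061 / 5.2 = 0.011731
BW_deg = 0.67 degrees

0.67 degrees


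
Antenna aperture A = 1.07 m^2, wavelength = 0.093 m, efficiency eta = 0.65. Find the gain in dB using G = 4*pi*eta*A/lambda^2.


G_linear = 4*pi*0.65*1.07/0.093^2 = 1010.51
G_dB = 10*log10(1010.51) = 30.0 dB

30.0 dB


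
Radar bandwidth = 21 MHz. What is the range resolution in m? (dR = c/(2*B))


dR = 3e8 / (2 * 21000000.0) = 7.14 m

7.14 m


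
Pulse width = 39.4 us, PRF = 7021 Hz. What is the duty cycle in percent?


DC = 39.4e-6 * 7021 * 100 = 27.66%

27.66%


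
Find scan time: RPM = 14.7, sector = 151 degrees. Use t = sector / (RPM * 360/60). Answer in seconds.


t = 151 / (14.7 * 360) * 60 = 1.71 s

1.71 s


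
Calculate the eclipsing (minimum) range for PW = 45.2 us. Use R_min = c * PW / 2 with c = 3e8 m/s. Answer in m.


R_min = 3e8 * 45.2e-6 / 2 = 6780.0 m

6780.0 m


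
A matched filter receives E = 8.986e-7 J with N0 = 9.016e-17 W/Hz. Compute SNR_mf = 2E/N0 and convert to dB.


SNR_lin = 2 * 8.986e-7 / 9.016e-17 = 1.993e10
SNR_dB = 10*log10(1.993e10) = 103.0 dB

103.0 dB


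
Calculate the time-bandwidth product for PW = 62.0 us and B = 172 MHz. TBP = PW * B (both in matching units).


TBP = 62.0 * 172 = 10664.0

10664.0


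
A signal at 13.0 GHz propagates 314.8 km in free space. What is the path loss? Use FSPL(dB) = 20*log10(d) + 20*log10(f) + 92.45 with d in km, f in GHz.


20*log10(314.8) = 49.96
20*log10(13.0) = 22.28
FSPL = 164.7 dB

164.7 dB


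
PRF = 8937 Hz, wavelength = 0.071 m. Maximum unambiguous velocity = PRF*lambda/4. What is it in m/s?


V_ua = 8937 * 0.071 / 4 = 158.6 m/s

158.6 m/s


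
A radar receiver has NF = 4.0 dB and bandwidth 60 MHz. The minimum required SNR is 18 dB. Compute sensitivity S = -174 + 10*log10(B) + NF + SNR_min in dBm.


10*log10(60000000.0) = 77.78
S = -174 + 77.78 + 4.0 + 18 = -74.2 dBm

-74.2 dBm


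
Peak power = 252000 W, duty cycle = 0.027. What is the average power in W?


P_avg = 252000 * 0.027 = 6804.0 W

6804.0 W


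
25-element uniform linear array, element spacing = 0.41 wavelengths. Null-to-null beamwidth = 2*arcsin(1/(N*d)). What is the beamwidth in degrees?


1/(N*d) = 1/(25*0.41) = 0.097561
BW = 2*arcsin(0.097561) = 11.2 degrees

11.2 degrees


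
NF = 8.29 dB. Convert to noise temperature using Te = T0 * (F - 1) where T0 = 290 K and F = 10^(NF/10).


NF_lin = 10^(8.29/10) = 6.74528
Te = 290 * (6.74528 - 1) = 1666.1 K

1666.1 K


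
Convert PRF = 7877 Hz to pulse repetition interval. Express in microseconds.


PRI = 1/7877 = 0.0001269519 s = 127.0 us

127.0 us


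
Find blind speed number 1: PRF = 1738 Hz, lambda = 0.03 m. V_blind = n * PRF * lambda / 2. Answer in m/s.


V_blind = 1 * 1738 * 0.03 / 2 = 26.1 m/s

26.1 m/s


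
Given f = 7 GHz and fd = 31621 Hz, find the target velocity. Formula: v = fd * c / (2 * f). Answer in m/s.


v = 31621 * 3e8 / (2 * 7000000000.0) = 677.6 m/s

677.6 m/s


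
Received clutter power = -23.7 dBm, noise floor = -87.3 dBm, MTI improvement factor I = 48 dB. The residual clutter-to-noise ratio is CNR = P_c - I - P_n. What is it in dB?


CNR = -23.7 - 48 - (-87.3) = 15.6 dB

15.6 dB


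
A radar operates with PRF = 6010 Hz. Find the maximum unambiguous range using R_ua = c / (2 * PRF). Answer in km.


R_ua = 3e8 / (2 * 6010) = 24958.4 m = 25.0 km

25.0 km


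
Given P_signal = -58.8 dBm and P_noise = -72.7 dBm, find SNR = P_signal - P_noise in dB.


SNR = -58.8 - (-72.7) = 13.9 dB

13.9 dB


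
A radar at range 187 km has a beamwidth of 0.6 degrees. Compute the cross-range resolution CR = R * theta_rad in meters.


BW_rad = 0.010471976
CR = 187000 * 0.010471976 = 1958.3 m

1958.3 m


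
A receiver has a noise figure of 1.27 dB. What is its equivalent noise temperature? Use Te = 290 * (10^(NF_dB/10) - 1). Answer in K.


NF_lin = 10^(1.27/10) = 1.339677
Te = 290 * (1.339677 - 1) = 98.5 K

98.5 K


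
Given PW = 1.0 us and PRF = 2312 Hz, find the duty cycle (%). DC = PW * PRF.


DC = 1.0e-6 * 2312 * 100 = 0.23%

0.23%


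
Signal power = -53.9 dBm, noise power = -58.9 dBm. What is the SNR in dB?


SNR = -53.9 - (-58.9) = 5.0 dB

5.0 dB


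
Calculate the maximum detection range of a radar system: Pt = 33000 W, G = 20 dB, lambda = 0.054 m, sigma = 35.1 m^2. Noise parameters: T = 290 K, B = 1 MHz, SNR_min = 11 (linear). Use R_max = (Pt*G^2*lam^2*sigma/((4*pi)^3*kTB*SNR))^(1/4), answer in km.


G_lin = 10^(20/10) = 100.0
R^4 = 33000 * 100.0^2 * 0.054^2 * 35.1 / ((4*pi)^3 * 1.38e-23 * 290 * 1000000.0 * 11)
R^4 = 3.86642e17 m^4
R_max = (3.86642e17)^(1/4) = 24936.0 m = 24.9 km

24.9 km


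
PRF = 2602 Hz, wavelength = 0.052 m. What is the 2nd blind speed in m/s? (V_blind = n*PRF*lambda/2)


V_blind = 2 * 2602 * 0.052 / 2 = 135.3 m/s

135.3 m/s


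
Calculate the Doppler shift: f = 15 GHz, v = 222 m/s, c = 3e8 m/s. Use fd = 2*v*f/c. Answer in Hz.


fd = 2 * 222 * 15000000000.0 / 3e8 = 22200.0 Hz

22200.0 Hz


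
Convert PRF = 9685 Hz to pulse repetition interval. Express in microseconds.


PRI = 1/9685 = 0.0001032525 s = 103.3 us

103.3 us


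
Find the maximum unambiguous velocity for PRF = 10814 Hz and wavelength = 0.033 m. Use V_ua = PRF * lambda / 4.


V_ua = 10814 * 0.033 / 4 = 89.2 m/s

89.2 m/s


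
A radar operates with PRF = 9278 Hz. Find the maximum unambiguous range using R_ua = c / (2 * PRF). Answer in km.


R_ua = 3e8 / (2 * 9278) = 16167.3 m = 16.2 km

16.2 km


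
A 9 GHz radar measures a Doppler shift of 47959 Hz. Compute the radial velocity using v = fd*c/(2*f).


v = 47959 * 3e8 / (2 * 9000000000.0) = 799.3 m/s

799.3 m/s


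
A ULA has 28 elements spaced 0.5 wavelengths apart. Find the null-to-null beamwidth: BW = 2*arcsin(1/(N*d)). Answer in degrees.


1/(N*d) = 1/(28*0.5) = 0.071429
BW = 2*arcsin(0.071429) = 8.2 degrees

8.2 degrees


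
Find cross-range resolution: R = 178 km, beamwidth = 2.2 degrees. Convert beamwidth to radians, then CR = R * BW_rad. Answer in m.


BW_rad = 0.038397244
CR = 178000 * 0.038397244 = 6834.7 m

6834.7 m


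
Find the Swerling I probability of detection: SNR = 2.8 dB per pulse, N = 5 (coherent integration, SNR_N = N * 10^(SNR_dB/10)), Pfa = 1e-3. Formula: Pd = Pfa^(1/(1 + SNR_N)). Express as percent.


SNR_lin = 10^(2.8/10) = 1.90546
SNR_N = 5 * 1.90546 = 9.5273
1/(1 + SNR_N) = 1/10.5273 = 0.0949911
Pd = (1e-3)^0.0949911 = 0.51883
Pd = 51.9%

51.9%


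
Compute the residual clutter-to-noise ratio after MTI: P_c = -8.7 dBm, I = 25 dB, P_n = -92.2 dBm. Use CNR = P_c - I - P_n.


CNR = -8.7 - 25 - (-92.2) = 58.5 dB

58.5 dB


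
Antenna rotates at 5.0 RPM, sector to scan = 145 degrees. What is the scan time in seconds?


t = 145 / (5.0 * 360) * 60 = 4.83 s

4.83 s


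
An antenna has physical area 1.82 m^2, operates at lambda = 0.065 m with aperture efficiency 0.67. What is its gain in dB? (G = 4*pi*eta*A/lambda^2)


G_linear = 4*pi*0.67*1.82/0.065^2 = 3626.85
G_dB = 10*log10(3626.85) = 35.6 dB

35.6 dB


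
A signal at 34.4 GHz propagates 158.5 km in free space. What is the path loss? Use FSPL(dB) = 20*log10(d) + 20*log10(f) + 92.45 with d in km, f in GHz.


20*log10(158.5) = 44.0
20*log10(34.4) = 30.73
FSPL = 167.2 dB

167.2 dB


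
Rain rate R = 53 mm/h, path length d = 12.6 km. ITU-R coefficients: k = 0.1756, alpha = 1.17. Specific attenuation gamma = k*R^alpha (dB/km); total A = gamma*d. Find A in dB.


gamma = 0.1756 * 53^1.17 = 18.277941 dB/km
A = 18.277941 * 12.6 = 230.3 dB

230.3 dB


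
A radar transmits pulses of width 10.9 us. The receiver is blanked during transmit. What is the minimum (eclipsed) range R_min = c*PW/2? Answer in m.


R_min = 3e8 * 10.9e-6 / 2 = 1635.0 m

1635.0 m


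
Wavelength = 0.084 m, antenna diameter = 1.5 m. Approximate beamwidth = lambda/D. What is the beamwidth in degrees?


BW_rad = 0.084 / 1.5 = 0.056
BW_deg = 3.21 degrees

3.21 degrees


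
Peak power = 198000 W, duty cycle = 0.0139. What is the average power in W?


P_avg = 198000 * 0.0139 = 2752.2 W

2752.2 W


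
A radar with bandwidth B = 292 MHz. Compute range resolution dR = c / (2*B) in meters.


dR = 3e8 / (2 * 292000000.0) = 0.51 m

0.51 m


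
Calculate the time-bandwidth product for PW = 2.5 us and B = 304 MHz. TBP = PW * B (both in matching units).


TBP = 2.5 * 304 = 760.0

760.0


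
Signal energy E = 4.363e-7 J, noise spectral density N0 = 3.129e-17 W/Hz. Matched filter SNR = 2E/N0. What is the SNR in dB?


SNR_lin = 2 * 4.363e-7 / 3.129e-17 = 2.789e10
SNR_dB = 10*log10(2.789e10) = 104.5 dB

104.5 dB


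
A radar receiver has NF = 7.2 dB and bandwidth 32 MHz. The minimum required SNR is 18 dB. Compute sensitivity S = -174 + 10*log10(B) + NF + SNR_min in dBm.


10*log10(32000000.0) = 75.05
S = -174 + 75.05 + 7.2 + 18 = -73.7 dBm

-73.7 dBm


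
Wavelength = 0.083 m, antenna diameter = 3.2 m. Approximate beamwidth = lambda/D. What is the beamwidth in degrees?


BW_rad = 0.083 / 3.2 = 0.025937
BW_deg = 1.49 degrees

1.49 degrees


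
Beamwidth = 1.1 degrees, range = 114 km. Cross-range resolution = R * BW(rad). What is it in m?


BW_rad = 0.019198622
CR = 114000 * 0.019198622 = 2188.6 m

2188.6 m


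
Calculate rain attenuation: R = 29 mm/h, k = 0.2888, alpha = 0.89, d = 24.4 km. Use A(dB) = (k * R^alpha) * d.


gamma = 0.2888 * 29^0.89 = 5.78271 dB/km
A = 5.78271 * 24.4 = 141.1 dB

141.1 dB


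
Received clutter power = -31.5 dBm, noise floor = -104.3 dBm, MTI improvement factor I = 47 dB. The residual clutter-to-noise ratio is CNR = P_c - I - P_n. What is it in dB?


CNR = -31.5 - 47 - (-104.3) = 25.8 dB

25.8 dB


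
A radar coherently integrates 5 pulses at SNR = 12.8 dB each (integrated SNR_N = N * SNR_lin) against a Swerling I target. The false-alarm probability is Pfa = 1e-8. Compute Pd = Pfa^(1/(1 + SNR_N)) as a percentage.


SNR_lin = 10^(12.8/10) = 19.05461
SNR_N = 5 * 19.05461 = 95.27305
1/(1 + SNR_N) = 1/96.27305 = 0.0103871
Pd = (1e-8)^0.0103871 = 0.82585
Pd = 82.6%

82.6%


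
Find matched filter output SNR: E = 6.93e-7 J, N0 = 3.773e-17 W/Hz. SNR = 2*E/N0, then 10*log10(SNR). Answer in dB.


SNR_lin = 2 * 6.93e-7 / 3.773e-17 = 3.673e10
SNR_dB = 10*log10(3.673e10) = 105.7 dB

105.7 dB


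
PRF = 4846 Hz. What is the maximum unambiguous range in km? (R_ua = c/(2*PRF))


R_ua = 3e8 / (2 * 4846) = 30953.4 m = 31.0 km

31.0 km


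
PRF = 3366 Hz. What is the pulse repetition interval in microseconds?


PRI = 1/3366 = 0.0002970885 s = 297.1 us

297.1 us


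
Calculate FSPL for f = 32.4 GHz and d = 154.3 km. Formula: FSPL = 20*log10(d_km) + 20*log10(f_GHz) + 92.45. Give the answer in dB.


20*log10(154.3) = 43.77
20*log10(32.4) = 30.21
FSPL = 166.4 dB

166.4 dB


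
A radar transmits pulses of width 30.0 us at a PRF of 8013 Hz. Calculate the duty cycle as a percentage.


DC = 30.0e-6 * 8013 * 100 = 24.04%

24.04%


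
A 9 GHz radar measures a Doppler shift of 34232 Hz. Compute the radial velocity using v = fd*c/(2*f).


v = 34232 * 3e8 / (2 * 9000000000.0) = 570.5 m/s

570.5 m/s


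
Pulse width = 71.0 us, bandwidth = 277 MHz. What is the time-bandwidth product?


TBP = 71.0 * 277 = 19667.0

19667.0


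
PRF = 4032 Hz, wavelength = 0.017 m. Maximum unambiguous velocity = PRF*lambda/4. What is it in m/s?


V_ua = 4032 * 0.017 / 4 = 17.1 m/s

17.1 m/s


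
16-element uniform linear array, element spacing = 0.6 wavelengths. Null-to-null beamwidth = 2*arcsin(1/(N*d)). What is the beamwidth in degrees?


1/(N*d) = 1/(16*0.6) = 0.104167
BW = 2*arcsin(0.104167) = 12.0 degrees

12.0 degrees


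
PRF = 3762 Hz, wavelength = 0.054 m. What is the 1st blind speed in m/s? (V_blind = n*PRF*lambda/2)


V_blind = 1 * 3762 * 0.054 / 2 = 101.6 m/s

101.6 m/s


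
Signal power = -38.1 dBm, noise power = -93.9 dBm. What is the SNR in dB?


SNR = -38.1 - (-93.9) = 55.8 dB

55.8 dB


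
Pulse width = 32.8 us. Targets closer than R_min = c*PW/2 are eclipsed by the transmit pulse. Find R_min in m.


R_min = 3e8 * 32.8e-6 / 2 = 4920.0 m

4920.0 m


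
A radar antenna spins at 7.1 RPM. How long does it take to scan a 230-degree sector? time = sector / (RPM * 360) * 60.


t = 230 / (7.1 * 360) * 60 = 5.4 s

5.4 s


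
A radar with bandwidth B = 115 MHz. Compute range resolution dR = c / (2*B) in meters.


dR = 3e8 / (2 * 115000000.0) = 1.3 m

1.3 m


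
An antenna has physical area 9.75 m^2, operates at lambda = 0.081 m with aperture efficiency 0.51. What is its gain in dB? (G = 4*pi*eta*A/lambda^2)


G_linear = 4*pi*0.51*9.75/0.081^2 = 9523.9
G_dB = 10*log10(9523.9) = 39.8 dB

39.8 dB


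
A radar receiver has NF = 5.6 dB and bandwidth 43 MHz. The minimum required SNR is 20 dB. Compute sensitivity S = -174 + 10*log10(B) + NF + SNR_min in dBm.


10*log10(43000000.0) = 76.33
S = -174 + 76.33 + 5.6 + 20 = -72.1 dBm

-72.1 dBm


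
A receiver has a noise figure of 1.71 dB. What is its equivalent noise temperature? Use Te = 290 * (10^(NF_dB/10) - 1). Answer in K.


NF_lin = 10^(1.71/10) = 1.482518
Te = 290 * (1.482518 - 1) = 139.9 K

139.9 K


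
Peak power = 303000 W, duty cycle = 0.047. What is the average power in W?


P_avg = 303000 * 0.047 = 14241.0 W

14241.0 W


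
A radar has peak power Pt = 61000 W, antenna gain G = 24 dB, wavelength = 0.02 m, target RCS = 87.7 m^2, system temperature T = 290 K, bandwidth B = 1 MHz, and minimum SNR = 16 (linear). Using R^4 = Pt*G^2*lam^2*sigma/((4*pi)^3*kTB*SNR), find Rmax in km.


G_lin = 10^(24/10) = 251.188643
R^4 = 61000 * 251.188643^2 * 0.02^2 * 87.7 / ((4*pi)^3 * 1.38e-23 * 290 * 1000000.0 * 16)
R^4 = 1.06258e18 m^4
R_max = (1.06258e18)^(1/4) = 32106.3 m = 32.1 km

32.1 km


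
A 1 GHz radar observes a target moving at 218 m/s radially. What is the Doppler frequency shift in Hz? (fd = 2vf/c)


fd = 2 * 218 * 1000000000.0 / 3e8 = 1453.3 Hz

1453.3 Hz


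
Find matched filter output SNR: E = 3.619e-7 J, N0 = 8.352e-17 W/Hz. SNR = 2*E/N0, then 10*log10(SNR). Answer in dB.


SNR_lin = 2 * 3.619e-7 / 8.352e-17 = 8.666e9
SNR_dB = 10*log10(8.666e9) = 99.4 dB

99.4 dB


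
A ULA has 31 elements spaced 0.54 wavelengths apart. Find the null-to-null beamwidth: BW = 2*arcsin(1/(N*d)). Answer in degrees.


1/(N*d) = 1/(31*0.54) = 0.059737
BW = 2*arcsin(0.059737) = 6.8 degrees

6.8 degrees


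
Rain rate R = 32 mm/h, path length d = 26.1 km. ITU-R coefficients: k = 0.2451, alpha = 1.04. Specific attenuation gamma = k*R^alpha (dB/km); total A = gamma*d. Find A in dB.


gamma = 0.2451 * 32^1.04 = 9.009471 dB/km
A = 9.009471 * 26.1 = 235.15 dB

235.15 dB


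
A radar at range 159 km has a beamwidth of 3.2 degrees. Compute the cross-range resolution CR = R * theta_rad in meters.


BW_rad = 0.055850536
CR = 159000 * 0.055850536 = 8880.2 m

8880.2 m


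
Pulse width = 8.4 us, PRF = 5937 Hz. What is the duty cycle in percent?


DC = 8.4e-6 * 5937 * 100 = 4.99%

4.99%


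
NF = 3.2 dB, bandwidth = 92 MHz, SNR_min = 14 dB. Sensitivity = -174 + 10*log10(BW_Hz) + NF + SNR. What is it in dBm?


10*log10(92000000.0) = 79.64
S = -174 + 79.64 + 3.2 + 14 = -77.2 dBm

-77.2 dBm


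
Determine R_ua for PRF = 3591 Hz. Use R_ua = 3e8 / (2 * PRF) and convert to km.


R_ua = 3e8 / (2 * 3591) = 41771.1 m = 41.8 km

41.8 km


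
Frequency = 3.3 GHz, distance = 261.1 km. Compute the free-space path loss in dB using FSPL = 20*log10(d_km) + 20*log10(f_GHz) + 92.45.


20*log10(261.1) = 48.34
20*log10(3.3) = 10.37
FSPL = 151.2 dB

151.2 dB


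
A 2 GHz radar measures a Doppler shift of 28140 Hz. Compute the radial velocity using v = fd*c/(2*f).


v = 28140 * 3e8 / (2 * 2000000000.0) = 2110.5 m/s

2110.5 m/s


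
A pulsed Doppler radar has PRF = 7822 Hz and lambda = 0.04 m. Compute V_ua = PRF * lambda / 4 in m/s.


V_ua = 7822 * 0.04 / 4 = 78.2 m/s

78.2 m/s


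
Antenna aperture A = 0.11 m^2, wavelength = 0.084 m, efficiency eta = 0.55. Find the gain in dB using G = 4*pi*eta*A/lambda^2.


G_linear = 4*pi*0.55*0.11/0.084^2 = 107.75
G_dB = 10*log10(107.75) = 20.3 dB

20.3 dB


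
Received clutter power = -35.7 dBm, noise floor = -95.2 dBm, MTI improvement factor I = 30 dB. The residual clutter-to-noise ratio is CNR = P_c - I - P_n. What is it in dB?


CNR = -35.7 - 30 - (-95.2) = 29.5 dB

29.5 dB


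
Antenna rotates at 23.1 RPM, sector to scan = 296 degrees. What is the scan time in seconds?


t = 296 / (23.1 * 360) * 60 = 2.14 s

2.14 s


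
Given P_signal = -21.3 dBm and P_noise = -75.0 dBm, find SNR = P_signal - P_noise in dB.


SNR = -21.3 - (-75.0) = 53.7 dB

53.7 dB


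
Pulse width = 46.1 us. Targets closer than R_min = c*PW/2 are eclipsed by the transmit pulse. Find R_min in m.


R_min = 3e8 * 46.1e-6 / 2 = 6915.0 m

6915.0 m


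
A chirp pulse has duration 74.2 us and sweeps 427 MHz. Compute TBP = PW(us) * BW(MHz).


TBP = 74.2 * 427 = 31683.4

31683.4


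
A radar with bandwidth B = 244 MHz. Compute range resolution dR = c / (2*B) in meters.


dR = 3e8 / (2 * 244000000.0) = 0.61 m

0.61 m


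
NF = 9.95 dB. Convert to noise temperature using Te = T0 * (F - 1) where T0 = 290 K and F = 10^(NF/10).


NF_lin = 10^(9.95/10) = 9.885531
Te = 290 * (9.885531 - 1) = 2576.8 K

2576.8 K


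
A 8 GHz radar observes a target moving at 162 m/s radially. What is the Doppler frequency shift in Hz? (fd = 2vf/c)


fd = 2 * 162 * 8000000000.0 / 3e8 = 8640.0 Hz

8640.0 Hz


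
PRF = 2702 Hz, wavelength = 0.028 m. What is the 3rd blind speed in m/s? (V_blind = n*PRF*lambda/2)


V_blind = 3 * 2702 * 0.028 / 2 = 113.5 m/s

113.5 m/s


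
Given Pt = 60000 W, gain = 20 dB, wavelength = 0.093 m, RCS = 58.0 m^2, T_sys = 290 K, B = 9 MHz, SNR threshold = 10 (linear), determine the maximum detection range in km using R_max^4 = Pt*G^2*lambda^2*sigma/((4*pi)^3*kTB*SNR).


G_lin = 10^(20/10) = 100.0
R^4 = 60000 * 100.0^2 * 0.093^2 * 58.0 / ((4*pi)^3 * 1.38e-23 * 290 * 9000000.0 * 10)
R^4 = 4.2111e17 m^4
R_max = (4.2111e17)^(1/4) = 25474.1 m = 25.5 km

25.5 km


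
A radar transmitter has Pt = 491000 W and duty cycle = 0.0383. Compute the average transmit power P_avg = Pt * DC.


P_avg = 491000 * 0.0383 = 18805.3 W

18805.3 W


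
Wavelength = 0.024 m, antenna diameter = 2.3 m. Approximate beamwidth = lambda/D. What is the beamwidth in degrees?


BW_rad = 0.024 / 2.3 = 0.010435
BW_deg = 0.6 degrees

0.6 degrees


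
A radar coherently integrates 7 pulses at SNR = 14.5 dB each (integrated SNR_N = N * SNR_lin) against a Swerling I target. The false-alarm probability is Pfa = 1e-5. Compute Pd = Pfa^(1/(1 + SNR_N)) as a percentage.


SNR_lin = 10^(14.5/10) = 28.18383
SNR_N = 7 * 28.18383 = 197.28681
1/(1 + SNR_N) = 1/198.28681 = 0.0050432
Pd = (1e-5)^0.0050432 = 0.94359
Pd = 94.4%

94.4%


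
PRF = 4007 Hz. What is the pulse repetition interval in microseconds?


PRI = 1/4007 = 0.0002495633 s = 249.6 us

249.6 us


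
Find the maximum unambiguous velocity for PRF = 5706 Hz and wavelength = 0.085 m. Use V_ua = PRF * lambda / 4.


V_ua = 5706 * 0.085 / 4 = 121.3 m/s

121.3 m/s


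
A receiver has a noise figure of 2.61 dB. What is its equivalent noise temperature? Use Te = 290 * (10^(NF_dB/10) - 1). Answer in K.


NF_lin = 10^(2.61/10) = 1.823896
Te = 290 * (1.823896 - 1) = 238.9 K

238.9 K


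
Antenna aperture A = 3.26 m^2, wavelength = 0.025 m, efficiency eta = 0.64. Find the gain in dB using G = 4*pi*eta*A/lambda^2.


G_linear = 4*pi*0.64*3.26/0.025^2 = 41949.56
G_dB = 10*log10(41949.56) = 46.2 dB

46.2 dB


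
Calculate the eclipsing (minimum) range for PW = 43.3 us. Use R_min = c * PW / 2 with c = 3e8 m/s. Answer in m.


R_min = 3e8 * 43.3e-6 / 2 = 6495.0 m

6495.0 m


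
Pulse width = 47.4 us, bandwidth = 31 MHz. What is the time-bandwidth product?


TBP = 47.4 * 31 = 1469.4

1469.4


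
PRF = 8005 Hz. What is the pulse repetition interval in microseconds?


PRI = 1/8005 = 0.0001249219 s = 124.9 us

124.9 us


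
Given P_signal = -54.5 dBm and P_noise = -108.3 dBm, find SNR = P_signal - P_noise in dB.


SNR = -54.5 - (-108.3) = 53.8 dB

53.8 dB


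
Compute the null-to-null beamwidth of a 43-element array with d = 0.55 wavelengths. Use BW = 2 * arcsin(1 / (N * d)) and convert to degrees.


1/(N*d) = 1/(43*0.55) = 0.042283
BW = 2*arcsin(0.042283) = 4.8 degrees

4.8 degrees


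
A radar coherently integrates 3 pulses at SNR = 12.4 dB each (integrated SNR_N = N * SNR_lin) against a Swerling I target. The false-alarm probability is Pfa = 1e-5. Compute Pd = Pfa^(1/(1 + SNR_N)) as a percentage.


SNR_lin = 10^(12.4/10) = 17.37801
SNR_N = 3 * 17.37801 = 52.13403
1/(1 + SNR_N) = 1/53.13403 = 0.0188203
Pd = (1e-5)^0.0188203 = 0.80519
Pd = 80.5%

80.5%


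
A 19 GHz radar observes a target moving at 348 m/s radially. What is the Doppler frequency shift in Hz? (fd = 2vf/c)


fd = 2 * 348 * 19000000000.0 / 3e8 = 44080.0 Hz

44080.0 Hz


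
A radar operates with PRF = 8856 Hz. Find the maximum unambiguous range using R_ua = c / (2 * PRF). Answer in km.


R_ua = 3e8 / (2 * 8856) = 16937.7 m = 16.9 km

16.9 km


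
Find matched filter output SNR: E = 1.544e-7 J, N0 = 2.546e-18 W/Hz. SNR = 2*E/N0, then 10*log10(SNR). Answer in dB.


SNR_lin = 2 * 1.544e-7 / 2.546e-18 = 1.213e11
SNR_dB = 10*log10(1.213e11) = 110.8 dB

110.8 dB


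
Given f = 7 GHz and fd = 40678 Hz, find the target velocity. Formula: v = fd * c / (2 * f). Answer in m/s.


v = 40678 * 3e8 / (2 * 7000000000.0) = 871.7 m/s

871.7 m/s


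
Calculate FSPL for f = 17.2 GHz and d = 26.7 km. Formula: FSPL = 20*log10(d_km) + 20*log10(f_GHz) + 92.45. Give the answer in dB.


20*log10(26.7) = 28.53
20*log10(17.2) = 24.71
FSPL = 145.7 dB

145.7 dB


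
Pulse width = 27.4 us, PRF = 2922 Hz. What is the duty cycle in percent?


DC = 27.4e-6 * 2922 * 100 = 8.01%

8.01%


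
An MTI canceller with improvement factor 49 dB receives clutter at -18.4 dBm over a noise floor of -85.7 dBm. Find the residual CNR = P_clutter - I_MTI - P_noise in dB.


CNR = -18.4 - 49 - (-85.7) = 18.3 dB

18.3 dB


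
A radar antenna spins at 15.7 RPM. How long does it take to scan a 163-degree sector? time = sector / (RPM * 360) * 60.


t = 163 / (15.7 * 360) * 60 = 1.73 s

1.73 s


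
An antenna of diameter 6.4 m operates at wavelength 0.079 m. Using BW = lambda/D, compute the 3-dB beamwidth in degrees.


BW_rad = 0.079 / 6.4 = 0.012344
BW_deg = 0.71 degrees

0.71 degrees


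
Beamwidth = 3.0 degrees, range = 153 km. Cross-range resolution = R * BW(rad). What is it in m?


BW_rad = 0.052359878
CR = 153000 * 0.052359878 = 8011.1 m

8011.1 m


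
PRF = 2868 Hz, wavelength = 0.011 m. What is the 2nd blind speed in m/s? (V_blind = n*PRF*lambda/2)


V_blind = 2 * 2868 * 0.011 / 2 = 31.5 m/s

31.5 m/s


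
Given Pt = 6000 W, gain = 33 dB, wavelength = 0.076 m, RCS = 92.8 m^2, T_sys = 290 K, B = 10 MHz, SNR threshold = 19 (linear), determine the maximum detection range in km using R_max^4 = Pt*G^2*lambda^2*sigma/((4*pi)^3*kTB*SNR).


G_lin = 10^(33/10) = 1995.262315
R^4 = 6000 * 1995.262315^2 * 0.076^2 * 92.8 / ((4*pi)^3 * 1.38e-23 * 290 * 10000000.0 * 19)
R^4 = 8.48528e18 m^4
R_max = (8.48528e18)^(1/4) = 53971.8 m = 54.0 km

54.0 km


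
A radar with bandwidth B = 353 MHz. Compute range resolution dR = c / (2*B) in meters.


dR = 3e8 / (2 * 353000000.0) = 0.42 m

0.42 m
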